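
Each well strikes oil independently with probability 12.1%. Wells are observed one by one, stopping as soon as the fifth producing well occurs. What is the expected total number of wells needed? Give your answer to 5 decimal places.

41.32231

Y = total wells until the fifth success; negative binomial with r=5, p=0.121.
E[Y] = r / p = 5 / 0.121 = 41.3223140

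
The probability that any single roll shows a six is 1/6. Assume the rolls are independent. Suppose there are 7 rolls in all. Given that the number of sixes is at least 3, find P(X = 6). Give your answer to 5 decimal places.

X ~ Binomial(7, 0.166667). Want P(X=6 | X≥3) = P(X=6) / P(X≥3).
P(X=6) = C(7,6)·0.166667^6·0.833333^1 = 0.0001250
P(X≥3) = 1 − 0.2790816 − 0.3907143 − 0.2344286 = 0.0957755
Ratio = 0.0001250 / 0.0957755 = 0.0013054

0.00131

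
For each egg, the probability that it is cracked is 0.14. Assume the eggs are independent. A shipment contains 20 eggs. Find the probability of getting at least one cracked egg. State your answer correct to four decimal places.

P(at least one) = 1 − P(none) = 1 − (1 − 0.14)^20
= 1 − 0.048974 = 0.951026

0.9510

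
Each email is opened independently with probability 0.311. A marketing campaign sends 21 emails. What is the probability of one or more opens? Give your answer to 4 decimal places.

0.9996

P(at least one) = 1 − P(none) = 1 − (1 − 0.311)^21
= 1 − 0.000401 = 0.999599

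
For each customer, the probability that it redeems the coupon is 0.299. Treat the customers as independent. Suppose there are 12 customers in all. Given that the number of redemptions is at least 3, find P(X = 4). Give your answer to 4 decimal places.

X ~ Binomial(12, 0.299). Want P(X=4 | X≥3) = P(X=4) / P(X≥3).
P(X=4) = C(12,4)·0.299^4·0.701^8 = 0.230693
P(X≥3) = 1 − 0.014080 − 0.072069 − 0.169070 = 0.744780
Ratio = 0.230693 / 0.744780 = 0.309746

0.3097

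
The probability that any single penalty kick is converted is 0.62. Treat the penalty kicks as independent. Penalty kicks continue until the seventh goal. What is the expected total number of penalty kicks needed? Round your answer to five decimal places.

Y = total penalty kicks until the seventh success; negative binomial with r=7, p=0.62.
E[Y] = r / p = 7 / 0.62 = 11.2903226

11.29032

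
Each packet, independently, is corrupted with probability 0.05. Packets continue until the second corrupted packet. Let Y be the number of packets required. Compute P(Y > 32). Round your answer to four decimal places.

0.5200

Needing more than 32 packets ⇔ fewer than 2 successes in the first 32. With X ~ Binomial(32, 0.05), P(Y > 32) = P(X ≤ 1).
  k=0: C(32,0)·0.05^0·0.95^32 = 0.193711
  k=1: C(32,1)·0.05^1·0.95^31 = 0.326251
P(X ≤ 1) = 0.519962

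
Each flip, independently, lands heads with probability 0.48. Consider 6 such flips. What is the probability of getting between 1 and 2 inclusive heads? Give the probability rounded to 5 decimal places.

X ~ Binomial(6, 0.48); P(1 ≤ X ≤ 2) = Σ C(6,k) p^k (1−p)^(6−k) over k:
  k=1: C(6,1)·0.48^1·0.52^5 = 0.1094988
  k=2: C(6,2)·0.48^2·0.52^4 = 0.2526894
Total = 0.3621882

0.36219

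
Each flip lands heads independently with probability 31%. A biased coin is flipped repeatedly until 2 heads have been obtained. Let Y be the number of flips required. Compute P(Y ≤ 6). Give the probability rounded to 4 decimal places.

Finishing within 6 flips ⇔ at least 2 successes in the first 6. With X ~ Binomial(6, 0.31), P(Y ≤ 6) = 1 − P(X ≤ 1).
  k=0: C(6,0)·0.31^0·0.69^6 = 0.107918
  k=1: C(6,1)·0.31^1·0.69^5 = 0.290910
1 − 0.398828 = 0.601172

0.6012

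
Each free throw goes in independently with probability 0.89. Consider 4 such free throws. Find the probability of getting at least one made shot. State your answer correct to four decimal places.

0.9999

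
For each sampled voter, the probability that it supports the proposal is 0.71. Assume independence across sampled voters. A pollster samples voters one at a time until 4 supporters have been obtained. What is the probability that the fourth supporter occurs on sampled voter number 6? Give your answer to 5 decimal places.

0.21371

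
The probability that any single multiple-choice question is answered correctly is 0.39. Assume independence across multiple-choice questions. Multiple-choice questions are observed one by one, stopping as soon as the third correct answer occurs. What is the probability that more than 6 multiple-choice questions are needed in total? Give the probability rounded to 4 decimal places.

Needing more than 6 multiple-choice questions ⇔ fewer than 3 successes in the first 6. With X ~ Binomial(6, 0.39), P(Y > 6) = P(X ≤ 2).
  k=0: C(6,0)·0.39^0·0.61^6 = 0.051520
  k=1: C(6,1)·0.39^1·0.61^5 = 0.197636
  k=2: C(6,2)·0.39^2·0.61^4 = 0.315893
P(X ≤ 2) = 0.565049

0.5650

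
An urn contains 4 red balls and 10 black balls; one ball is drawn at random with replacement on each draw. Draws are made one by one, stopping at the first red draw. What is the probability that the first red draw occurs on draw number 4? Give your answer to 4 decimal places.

Geometric (trials to first success), p = 0.285714.
P(Y = 4) = (1−p)^3 · p = 0.36443 · 0.285714 = 0.104123

0.1041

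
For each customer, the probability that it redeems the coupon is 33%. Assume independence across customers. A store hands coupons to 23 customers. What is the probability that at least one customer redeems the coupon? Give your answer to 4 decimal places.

0.9999

P(at least one) = 1 − P(none) = 1 − (1 − 0.33)^23
= 1 − 0.000100 = 0.999900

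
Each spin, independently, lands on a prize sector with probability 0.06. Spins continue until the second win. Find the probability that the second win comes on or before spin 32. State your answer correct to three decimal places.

Finishing within 32 spins ⇔ at least 2 successes in the first 32. With X ~ Binomial(32, 0.06), P(Y ≤ 32) = 1 − P(X ≤ 1).
  k=0: C(32,0)·0.06^0·0.94^32 = 0.13807
  k=1: C(32,1)·0.06^1·0.94^31 = 0.28201
1 − 0.42008 = 0.57992

0.580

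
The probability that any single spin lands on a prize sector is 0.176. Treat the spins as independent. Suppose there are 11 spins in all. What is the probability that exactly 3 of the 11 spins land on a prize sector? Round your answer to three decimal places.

0.191

X ~ Binomial(n=11, p=0.176).
P(X=3) = C(11,3) · p^3 · (1−p)^8
= 165 · 0.0054518 · 0.21253 = 0.19118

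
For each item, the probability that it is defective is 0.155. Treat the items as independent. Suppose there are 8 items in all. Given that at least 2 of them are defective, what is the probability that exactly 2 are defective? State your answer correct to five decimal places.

0.68282

X ~ Binomial(8, 0.155). Want P(X=2 | X≥2) = P(X=2) / P(X≥2).
P(X=2) = C(8,2)·0.155^2·0.845^6 = 0.2448847
P(X≥2) = 1 − 0.2599284 − 0.3814333 = 0.3586383
Ratio = 0.2448847 / 0.3586383 = 0.6828181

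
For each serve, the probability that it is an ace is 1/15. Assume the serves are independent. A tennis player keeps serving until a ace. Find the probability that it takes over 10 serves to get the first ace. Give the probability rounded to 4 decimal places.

Y = number of serves to the first success; geometric, p = 0.066667.
P(Y > 10) = P(first 10 all fail) = (1−p)^10 = 0.501612

0.5016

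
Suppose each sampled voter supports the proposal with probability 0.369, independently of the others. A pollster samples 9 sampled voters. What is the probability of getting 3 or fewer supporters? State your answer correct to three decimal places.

X ~ Binomial(9, 0.369); P(X ≤ 3) = Σ C(9,k) p^k (1−p)^(9−k) over k:
  k=0: C(9,0)·0.369^0·0.631^9 = 0.01586
  k=1: C(9,1)·0.369^1·0.631^8 = 0.08346
  k=2: C(9,2)·0.369^2·0.631^7 = 0.19524
  k=3: C(9,3)·0.369^3·0.631^6 = 0.26640
Total = 0.56096

0.561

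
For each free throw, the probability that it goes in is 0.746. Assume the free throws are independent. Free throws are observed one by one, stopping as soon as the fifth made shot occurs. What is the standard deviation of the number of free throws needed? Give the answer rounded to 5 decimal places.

1.51065

Y = total free throws until the fifth success; negative binomial with r=5, p=0.746.
SD(Y) = √[r(1−p)/p²] = √(2.2820548) = 1.5106471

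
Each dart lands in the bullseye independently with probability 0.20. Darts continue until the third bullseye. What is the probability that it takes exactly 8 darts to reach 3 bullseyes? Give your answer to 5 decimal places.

0.05505

Y = trial on which the third success occurs; negative binomial, r=3, p=0.20.
P(Y=8) = C(7,2) · p^3 · (1−p)^5
= 21 · 0.008 · 0.32768 = 0.0550502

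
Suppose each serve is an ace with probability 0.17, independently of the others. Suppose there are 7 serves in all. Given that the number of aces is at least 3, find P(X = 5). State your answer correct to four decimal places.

X ~ Binomial(7, 0.17). Want P(X=5 | X≥3) = P(X=5) / P(X≥3).
P(X=5) = C(7,5)·0.17^5·0.83^2 = 0.002054
P(X≥3) = 1 − 0.271361 − 0.389059 − 0.239060 = 0.100520
Ratio = 0.002054 / 0.100520 = 0.020435

0.0204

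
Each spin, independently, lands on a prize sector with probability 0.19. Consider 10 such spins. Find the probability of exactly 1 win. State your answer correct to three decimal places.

0.285

X ~ Binomial(n=10, p=0.19).
P(X=1) = C(10,1) · p^1 · (1−p)^9
= 10 · 0.19 · 0.15009 = 0.28518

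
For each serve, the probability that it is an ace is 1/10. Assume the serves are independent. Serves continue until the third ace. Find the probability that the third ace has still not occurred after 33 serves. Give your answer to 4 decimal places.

Needing more than 33 serves ⇔ fewer than 3 successes in the first 33. With X ~ Binomial(33, 0.10), P(Y > 33) = P(X ≤ 2).
  k=0: C(33,0)·0.10^0·0.90^33 = 0.030903
  k=1: C(33,1)·0.10^1·0.90^32 = 0.113312
  k=2: C(33,2)·0.10^2·0.90^31 = 0.201443
P(X ≤ 2) = 0.345658

0.3457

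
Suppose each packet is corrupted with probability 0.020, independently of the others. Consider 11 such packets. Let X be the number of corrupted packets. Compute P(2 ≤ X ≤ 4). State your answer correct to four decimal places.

0.0195

X ~ Binomial(11, 0.02); P(2 ≤ X ≤ 4) = Σ C(11,k) p^k (1−p)^(11−k) over k:
  k=2: C(11,2)·0.02^2·0.98^9 = 0.018342
  k=3: C(11,3)·0.02^3·0.98^8 = 0.001123
  k=4: C(11,4)·0.02^4·0.98^7 = 0.000046
Total = 0.019511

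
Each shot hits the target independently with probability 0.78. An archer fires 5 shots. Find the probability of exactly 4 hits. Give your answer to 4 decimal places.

0.4072

X ~ Binomial(n=5, p=0.78).
P(X=4) = C(5,4) · p^4 · (1−p)^1
= 5 · 0.37015 · 0.22 = 0.407166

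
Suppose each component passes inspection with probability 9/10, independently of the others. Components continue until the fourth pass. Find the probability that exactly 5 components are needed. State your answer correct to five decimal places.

0.26244

Y = trial on which the fourth success occurs; negative binomial, r=4, p=0.90.
P(Y=5) = C(4,3) · p^4 · (1−p)^1
= 4 · 0.6561 · 0.1 = 0.2624400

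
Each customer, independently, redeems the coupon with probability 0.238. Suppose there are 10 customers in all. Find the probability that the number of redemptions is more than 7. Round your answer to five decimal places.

0.00029

X ~ Binomial(10, 0.238); P(X ≥ 8) = Σ C(10,k) p^k (1−p)^(10−k) over k:
  k=8: C(10,8)·0.238^8·0.762^2 = 0.0002690
  k=9: C(10,9)·0.238^9·0.762^1 = 0.0000187
  k=10: C(10,10)·0.238^10·0.762^0 = 0.0000006
Total = 0.0002882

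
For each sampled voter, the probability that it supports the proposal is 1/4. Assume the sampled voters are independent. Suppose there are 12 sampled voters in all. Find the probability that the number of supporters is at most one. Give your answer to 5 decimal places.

X ~ Binomial(12, 0.25); P(X ≤ 1) = Σ C(12,k) p^k (1−p)^(12−k) over k:
  k=0: C(12,0)·0.25^0·0.75^12 = 0.0316764
  k=1: C(12,1)·0.25^1·0.75^11 = 0.1267054
Total = 0.1583818

0.15838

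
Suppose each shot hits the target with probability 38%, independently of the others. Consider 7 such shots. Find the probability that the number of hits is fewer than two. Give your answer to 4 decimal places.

0.1863

X ~ Binomial(7, 0.38); P(X ≤ 1) = Σ C(7,k) p^k (1−p)^(7−k) over k:
  k=0: C(7,0)·0.38^0·0.62^7 = 0.035216
  k=1: C(7,1)·0.38^1·0.62^6 = 0.151089
Total = 0.186305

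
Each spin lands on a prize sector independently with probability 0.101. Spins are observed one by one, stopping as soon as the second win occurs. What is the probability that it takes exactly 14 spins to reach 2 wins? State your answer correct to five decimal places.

Y = trial on which the second success occurs; negative binomial, r=2, p=0.101.
P(Y=14) = C(13,1) · p^2 · (1−p)^12
= 13 · 0.010201 · 0.27869 = 0.0369575

0.03696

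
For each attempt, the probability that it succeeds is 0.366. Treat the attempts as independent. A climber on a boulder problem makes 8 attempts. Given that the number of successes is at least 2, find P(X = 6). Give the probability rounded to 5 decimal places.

0.03170

X ~ Binomial(8, 0.366). Want P(X=6 | X≥2) = P(X=6) / P(X≥2).
P(X=6) = C(8,6)·0.366^6·0.634^2 = 0.0270535
P(X≥2) = 1 − 0.0261044 − 0.1205580 = 0.8533376
Ratio = 0.0270535 / 0.8533376 = 0.0317031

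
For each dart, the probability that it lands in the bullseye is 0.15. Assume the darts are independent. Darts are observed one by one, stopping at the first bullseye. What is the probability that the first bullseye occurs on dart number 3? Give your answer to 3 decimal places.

0.108

Geometric (trials to first success), p = 0.15.
P(Y = 3) = (1−p)^2 · p = 0.7225 · 0.15 = 0.10837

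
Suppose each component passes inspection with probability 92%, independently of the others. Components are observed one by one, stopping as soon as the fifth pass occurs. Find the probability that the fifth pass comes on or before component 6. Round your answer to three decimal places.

Finishing within 6 components ⇔ at least 5 successes in the first 6. With X ~ Binomial(6, 0.92), P(Y ≤ 6) = 1 − P(X ≤ 4).
  k=0: C(6,0)·0.92^0·0.08^6 = 0.00000
  k=1: C(6,1)·0.92^1·0.08^5 = 0.00002
  k=2: C(6,2)·0.92^2·0.08^4 = 0.00052
  k=3: C(6,3)·0.92^3·0.08^3 = 0.00797
  k=4: C(6,4)·0.92^4·0.08^2 = 0.06877
1 − 0.07729 = 0.92271

0.923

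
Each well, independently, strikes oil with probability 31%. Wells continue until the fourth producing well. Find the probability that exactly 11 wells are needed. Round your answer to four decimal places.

Y = trial on which the fourth success occurs; negative binomial, r=4, p=0.31.
P(Y=11) = C(10,3) · p^4 · (1−p)^7
= 120 · 0.0092352 · 0.074464 = 0.082522

0.0825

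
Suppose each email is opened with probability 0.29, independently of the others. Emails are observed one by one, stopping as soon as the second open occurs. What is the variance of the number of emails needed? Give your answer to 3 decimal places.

Y = total emails until the second success; negative binomial with r=2, p=0.29.
Var(Y) = r(1−p)/p² = 2·0.71 / 0.29² = 16.88466

16.885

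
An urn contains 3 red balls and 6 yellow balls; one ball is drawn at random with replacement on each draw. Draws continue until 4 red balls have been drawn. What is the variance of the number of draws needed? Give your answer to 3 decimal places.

24.000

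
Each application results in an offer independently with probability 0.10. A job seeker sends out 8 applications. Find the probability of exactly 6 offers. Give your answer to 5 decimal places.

X ~ Binomial(n=8, p=0.10).
P(X=6) = C(8,6) · p^6 · (1−p)^2
= 28 · 1e-06 · 0.81 = 0.0000227

0.00002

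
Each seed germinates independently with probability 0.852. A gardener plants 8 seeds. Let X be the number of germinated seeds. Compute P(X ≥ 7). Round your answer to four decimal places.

0.6635

X ~ Binomial(8, 0.852); P(X ≥ 7) = Σ C(8,k) p^k (1−p)^(8−k) over k:
  k=7: C(8,7)·0.852^7·0.148^1 = 0.385859
  k=8: C(8,8)·0.852^8·0.148^0 = 0.277662
Total = 0.663521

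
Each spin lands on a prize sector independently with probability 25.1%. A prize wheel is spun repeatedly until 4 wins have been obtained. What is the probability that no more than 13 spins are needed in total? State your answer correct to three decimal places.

Finishing within 13 spins ⇔ at least 4 successes in the first 13. With X ~ Binomial(13, 0.251), P(Y ≤ 13) = 1 − P(X ≤ 3).
  k=0: C(13,0)·0.251^0·0.749^13 = 0.02335
  k=1: C(13,1)·0.251^1·0.749^12 = 0.10172
  k=2: C(13,2)·0.251^2·0.749^11 = 0.20452
  k=3: C(13,3)·0.251^3·0.749^10 = 0.25131
1 − 0.58090 = 0.41910

0.419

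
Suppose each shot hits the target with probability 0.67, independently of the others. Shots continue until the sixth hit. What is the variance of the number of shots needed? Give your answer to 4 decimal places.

4.4108

Y = total shots until the sixth success; negative binomial with r=6, p=0.67.
Var(Y) = r(1−p)/p² = 6·0.33 / 0.67² = 4.410782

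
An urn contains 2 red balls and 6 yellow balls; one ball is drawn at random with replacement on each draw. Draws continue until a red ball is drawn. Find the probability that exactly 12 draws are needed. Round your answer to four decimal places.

Geometric (trials to first success), p = 0.25.
P(Y = 12) = (1−p)^11 · p = 0.042235 · 0.25 = 0.010559

0.0106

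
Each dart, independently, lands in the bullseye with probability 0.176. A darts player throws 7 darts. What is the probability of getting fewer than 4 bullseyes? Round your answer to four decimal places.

0.9786

X ~ Binomial(7, 0.176); P(X ≤ 3) = Σ C(7,k) p^k (1−p)^(7−k) over k:
  k=0: C(7,0)·0.176^0·0.824^7 = 0.257923
  k=1: C(7,1)·0.176^1·0.824^6 = 0.385633
  k=2: C(7,2)·0.176^2·0.824^5 = 0.247105
  k=3: C(7,3)·0.176^3·0.824^4 = 0.087966
Total = 0.978627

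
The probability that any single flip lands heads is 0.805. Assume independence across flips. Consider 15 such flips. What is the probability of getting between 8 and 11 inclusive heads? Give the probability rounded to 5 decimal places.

0.32955

X ~ Binomial(15, 0.805); P(8 ≤ X ≤ 11) = Σ C(15,k) p^k (1−p)^(15−k) over k:
  k=8: C(15,8)·0.805^8·0.195^7 = 0.0121663
  k=9: C(15,9)·0.805^9·0.195^6 = 0.0390638
  k=10: C(15,10)·0.805^10·0.195^5 = 0.0967581
  k=11: C(15,11)·0.805^11·0.195^4 = 0.1815623
Total = 0.3295505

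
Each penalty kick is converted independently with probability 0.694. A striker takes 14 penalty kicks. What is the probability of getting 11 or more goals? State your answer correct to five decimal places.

0.33708

X ~ Binomial(14, 0.694); P(X ≥ 11) = Σ C(14,k) p^k (1−p)^(14−k) over k:
  k=11: C(14,11)·0.694^11·0.306^3 = 0.1875944
  k=12: C(14,12)·0.694^12·0.306^2 = 0.1063648
  k=13: C(14,13)·0.694^13·0.306^1 = 0.0371127
  k=14: C(14,14)·0.694^14·0.306^0 = 0.0060122
Total = 0.3370841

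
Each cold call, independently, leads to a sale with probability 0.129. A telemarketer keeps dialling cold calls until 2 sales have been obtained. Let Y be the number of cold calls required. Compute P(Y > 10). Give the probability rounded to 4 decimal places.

0.6235

Needing more than 10 cold calls ⇔ fewer than 2 successes in the first 10. With X ~ Binomial(10, 0.129), P(Y > 10) = P(X ≤ 1).
  k=0: C(10,0)·0.129^0·0.871^10 = 0.251294
  k=1: C(10,1)·0.129^1·0.871^9 = 0.372180
P(X ≤ 1) = 0.623474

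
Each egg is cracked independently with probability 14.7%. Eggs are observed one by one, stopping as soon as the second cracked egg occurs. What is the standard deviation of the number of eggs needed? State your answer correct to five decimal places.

8.88530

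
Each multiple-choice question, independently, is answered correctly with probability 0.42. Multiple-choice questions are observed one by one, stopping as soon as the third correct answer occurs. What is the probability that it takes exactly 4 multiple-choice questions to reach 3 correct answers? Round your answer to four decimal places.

0.1289

Y = trial on which the third success occurs; negative binomial, r=3, p=0.42.
P(Y=4) = C(3,2) · p^3 · (1−p)^1
= 3 · 0.074088 · 0.58 = 0.128913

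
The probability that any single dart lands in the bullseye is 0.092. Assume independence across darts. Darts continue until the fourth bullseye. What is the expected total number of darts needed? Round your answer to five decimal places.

43.47826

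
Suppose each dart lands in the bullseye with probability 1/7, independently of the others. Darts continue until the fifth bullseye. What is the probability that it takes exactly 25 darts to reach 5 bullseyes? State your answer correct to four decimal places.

Y = trial on which the fifth success occurs; negative binomial, r=5, p=0.142857.
P(Y=25) = C(24,4) · p^5 · (1−p)^20
= 10626 · 5.9499e-05 · 0.045821 = 0.028970

0.0290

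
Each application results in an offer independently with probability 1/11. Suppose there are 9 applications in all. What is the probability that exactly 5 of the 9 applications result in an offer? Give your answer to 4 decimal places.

X ~ Binomial(n=9, p=0.090909).
P(X=5) = C(9,5) · p^5 · (1−p)^4
= 126 · 6.2092e-06 · 0.68301 = 0.000534

0.0005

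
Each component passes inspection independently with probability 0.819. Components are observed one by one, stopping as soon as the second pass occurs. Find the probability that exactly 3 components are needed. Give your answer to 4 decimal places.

Y = trial on which the second success occurs; negative binomial, r=2, p=0.819.
P(Y=3) = C(2,1) · p^2 · (1−p)^1
= 2 · 0.67076 · 0.181 = 0.242815

0.2428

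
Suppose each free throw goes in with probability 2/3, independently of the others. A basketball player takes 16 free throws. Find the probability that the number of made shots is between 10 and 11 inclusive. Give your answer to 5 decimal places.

X ~ Binomial(16, 0.666667); P(10 ≤ X ≤ 11) = Σ C(16,k) p^k (1−p)^(16−k) over k:
  k=10: C(16,10)·0.666667^10·0.333333^6 = 0.1904952
  k=11: C(16,11)·0.666667^11·0.333333^5 = 0.2078129
Total = 0.3983081

0.39831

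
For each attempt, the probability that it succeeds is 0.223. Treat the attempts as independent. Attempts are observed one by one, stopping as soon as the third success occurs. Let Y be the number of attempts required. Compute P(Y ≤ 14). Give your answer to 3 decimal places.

0.634

Finishing within 14 attempts ⇔ at least 3 successes in the first 14. With X ~ Binomial(14, 0.223), P(Y ≤ 14) = 1 − P(X ≤ 2).
  k=0: C(14,0)·0.223^0·0.777^14 = 0.02923
  k=1: C(14,1)·0.223^1·0.777^13 = 0.11746
  k=2: C(14,2)·0.223^2·0.777^12 = 0.21913
1 − 0.36583 = 0.63417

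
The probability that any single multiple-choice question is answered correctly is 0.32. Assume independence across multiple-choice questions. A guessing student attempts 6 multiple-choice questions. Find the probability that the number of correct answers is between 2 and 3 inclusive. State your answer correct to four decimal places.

0.5345

X ~ Binomial(6, 0.32); P(2 ≤ X ≤ 3) = Σ C(6,k) p^k (1−p)^(6−k) over k:
  k=2: C(6,2)·0.32^2·0.68^4 = 0.328418
  k=3: C(6,3)·0.32^3·0.68^3 = 0.206066
Total = 0.534484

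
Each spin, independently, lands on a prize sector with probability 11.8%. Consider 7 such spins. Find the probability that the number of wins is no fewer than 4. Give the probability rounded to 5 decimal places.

X ~ Binomial(7, 0.118); P(X ≥ 4) = Σ C(7,k) p^k (1−p)^(7−k) over k:
  k=4: C(7,4)·0.118^4·0.882^3 = 0.0046559
  k=5: C(7,5)·0.118^5·0.882^2 = 0.0003737
  k=6: C(7,6)·0.118^6·0.882^1 = 0.0000167
  k=7: C(7,7)·0.118^7·0.882^0 = 0.0000003
Total = 0.0050466

0.00505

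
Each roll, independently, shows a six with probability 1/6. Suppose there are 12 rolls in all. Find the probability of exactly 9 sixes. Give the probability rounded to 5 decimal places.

X ~ Binomial(n=12, p=0.166667).
P(X=9) = C(12,9) · p^9 · (1−p)^3
= 220 · 9.9229e-08 · 0.5787 = 0.0000126

0.00001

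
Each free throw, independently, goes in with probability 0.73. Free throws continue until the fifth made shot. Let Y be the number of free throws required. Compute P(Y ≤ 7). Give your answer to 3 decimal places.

0.714

Finishing within 7 free throws ⇔ at least 5 successes in the first 7. With X ~ Binomial(7, 0.73), P(Y ≤ 7) = 1 − P(X ≤ 4).
  k=0: C(7,0)·0.73^0·0.27^7 = 0.00010
  k=1: C(7,1)·0.73^1·0.27^6 = 0.00198
  k=2: C(7,2)·0.73^2·0.27^5 = 0.01606
  k=3: C(7,3)·0.73^3·0.27^4 = 0.07236
  k=4: C(7,4)·0.73^4·0.27^3 = 0.19564
1 − 0.28614 = 0.71386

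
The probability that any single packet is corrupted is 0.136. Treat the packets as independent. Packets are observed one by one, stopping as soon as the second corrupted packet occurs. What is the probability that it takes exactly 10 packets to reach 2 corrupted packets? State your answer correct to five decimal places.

0.05169

Y = trial on which the second success occurs; negative binomial, r=2, p=0.136.
P(Y=10) = C(9,1) · p^2 · (1−p)^8
= 9 · 0.018496 · 0.31053 = 0.0516928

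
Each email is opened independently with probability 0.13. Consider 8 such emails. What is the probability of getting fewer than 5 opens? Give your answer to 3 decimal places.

0.999

X ~ Binomial(8, 0.13); P(X ≤ 4) = Σ C(8,k) p^k (1−p)^(8−k) over k:
  k=0: C(8,0)·0.13^0·0.87^8 = 0.32821
  k=1: C(8,1)·0.13^1·0.87^7 = 0.39234
  k=2: C(8,2)·0.13^2·0.87^6 = 0.20519
  k=3: C(8,3)·0.13^3·0.87^5 = 0.06132
  k=4: C(8,4)·0.13^4·0.87^4 = 0.01145
Total = 0.99852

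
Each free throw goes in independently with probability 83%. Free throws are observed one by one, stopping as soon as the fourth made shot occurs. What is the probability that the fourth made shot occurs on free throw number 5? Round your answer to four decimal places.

Y = trial on which the fourth success occurs; negative binomial, r=4, p=0.83.
P(Y=5) = C(4,3) · p^4 · (1−p)^1
= 4 · 0.47458 · 0.17 = 0.322717

0.3227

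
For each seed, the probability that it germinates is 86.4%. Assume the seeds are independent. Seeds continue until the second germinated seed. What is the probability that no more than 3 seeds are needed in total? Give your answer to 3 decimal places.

0.950

Finishing within 3 seeds ⇔ at least 2 successes in the first 3. With X ~ Binomial(3, 0.864), P(Y ≤ 3) = 1 − P(X ≤ 1).
  k=0: C(3,0)·0.864^0·0.136^3 = 0.00252
  k=1: C(3,1)·0.864^1·0.136^2 = 0.04794
1 − 0.05046 = 0.94954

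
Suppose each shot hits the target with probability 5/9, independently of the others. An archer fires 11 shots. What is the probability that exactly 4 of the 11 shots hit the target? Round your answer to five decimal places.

X ~ Binomial(n=11, p=0.555556).
P(X=4) = C(11,4) · p^4 · (1−p)^7
= 330 · 0.09526 · 0.0034255 = 0.1076828

0.10768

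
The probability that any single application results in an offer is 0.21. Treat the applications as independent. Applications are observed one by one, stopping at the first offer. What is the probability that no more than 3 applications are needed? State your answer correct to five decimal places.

0.50696

Y = number of applications to the first success; geometric, p = 0.21.
P(Y ≤ 3) = 1 − (1−p)^3 = 1 − 0.4930390 = 0.5069610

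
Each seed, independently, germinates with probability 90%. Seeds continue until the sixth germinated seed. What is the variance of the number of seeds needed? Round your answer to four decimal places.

0.7407

Y = total seeds until the sixth success; negative binomial with r=6, p=0.90.
Var(Y) = r(1−p)/p² = 6·0.10 / 0.90² = 0.740741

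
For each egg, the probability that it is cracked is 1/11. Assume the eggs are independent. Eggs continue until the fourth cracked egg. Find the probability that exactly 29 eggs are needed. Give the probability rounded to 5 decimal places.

0.02065

Y = trial on which the fourth success occurs; negative binomial, r=4, p=0.090909.
P(Y=29) = C(28,3) · p^4 · (1−p)^25
= 3276 · 6.8301e-05 · 0.092296 = 0.0206517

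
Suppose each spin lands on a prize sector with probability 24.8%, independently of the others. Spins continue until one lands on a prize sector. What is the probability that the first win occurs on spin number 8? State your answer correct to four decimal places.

0.0337

Geometric (trials to first success), p = 0.248.
P(Y = 8) = (1−p)^7 · p = 0.136 · 0.248 = 0.033727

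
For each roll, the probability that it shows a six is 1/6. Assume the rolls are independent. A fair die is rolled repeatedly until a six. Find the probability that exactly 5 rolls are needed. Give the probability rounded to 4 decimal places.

0.0804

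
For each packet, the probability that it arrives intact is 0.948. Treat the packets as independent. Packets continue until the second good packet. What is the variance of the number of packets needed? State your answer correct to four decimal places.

0.1157

Y = total packets until the second success; negative binomial with r=2, p=0.948.
Var(Y) = r(1−p)/p² = 2·0.052 / 0.948² = 0.115722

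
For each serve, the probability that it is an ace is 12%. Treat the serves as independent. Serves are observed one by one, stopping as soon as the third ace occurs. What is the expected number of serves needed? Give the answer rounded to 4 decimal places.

Y = total serves until the third success; negative binomial with r=3, p=0.12.
E[Y] = r / p = 3 / 0.12 = 25.000000

25.0000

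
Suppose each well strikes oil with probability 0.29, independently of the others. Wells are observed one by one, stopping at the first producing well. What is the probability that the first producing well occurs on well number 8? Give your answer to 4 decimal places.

0.0264

Geometric (trials to first success), p = 0.29.
P(Y = 8) = (1−p)^7 · p = 0.090951 · 0.29 = 0.026376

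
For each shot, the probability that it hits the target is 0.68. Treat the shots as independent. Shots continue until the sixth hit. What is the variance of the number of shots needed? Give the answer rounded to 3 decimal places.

Y = total shots until the sixth success; negative binomial with r=6, p=0.68.
Var(Y) = r(1−p)/p² = 6·0.32 / 0.68² = 4.15225

4.152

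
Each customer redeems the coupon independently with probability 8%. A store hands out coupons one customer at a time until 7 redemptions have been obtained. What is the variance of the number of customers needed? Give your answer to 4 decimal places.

Y = total customers until the seventh success; negative binomial with r=7, p=0.08.
Var(Y) = r(1−p)/p² = 7·0.92 / 0.08² = 1006.250000

1006.2500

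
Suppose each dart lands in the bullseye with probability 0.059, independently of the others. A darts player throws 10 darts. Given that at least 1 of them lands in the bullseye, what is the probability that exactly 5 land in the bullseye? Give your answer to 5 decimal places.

0.00029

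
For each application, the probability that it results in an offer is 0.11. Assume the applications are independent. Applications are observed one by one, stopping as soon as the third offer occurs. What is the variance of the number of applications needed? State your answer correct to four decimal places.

Y = total applications until the third success; negative binomial with r=3, p=0.11.
Var(Y) = r(1−p)/p² = 3·0.89 / 0.11² = 220.661157

220.6612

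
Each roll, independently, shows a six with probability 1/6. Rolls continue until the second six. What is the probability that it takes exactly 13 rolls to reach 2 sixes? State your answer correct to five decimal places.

0.04486

Y = trial on which the second success occurs; negative binomial, r=2, p=0.166667.
P(Y=13) = C(12,1) · p^2 · (1−p)^11
= 12 · 0.027778 · 0.13459 = 0.0448627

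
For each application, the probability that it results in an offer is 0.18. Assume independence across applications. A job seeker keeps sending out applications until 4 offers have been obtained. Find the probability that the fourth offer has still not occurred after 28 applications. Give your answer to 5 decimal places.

0.23175

Needing more than 28 applications ⇔ fewer than 4 successes in the first 28. With X ~ Binomial(28, 0.18), P(Y > 28) = P(X ≤ 3).
  k=0: C(28,0)·0.18^0·0.82^28 = 0.0038618
  k=1: C(28,1)·0.18^1·0.82^27 = 0.0237358
  k=2: C(28,2)·0.18^2·0.82^26 = 0.0703391
  k=3: C(28,3)·0.18^3·0.82^25 = 0.1338159
P(X ≤ 3) = 0.2317526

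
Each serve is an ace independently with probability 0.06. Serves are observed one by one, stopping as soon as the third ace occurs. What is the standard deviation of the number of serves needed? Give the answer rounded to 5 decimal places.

Y = total serves until the third success; negative binomial with r=3, p=0.06.
SD(Y) = √[r(1−p)/p²] = √(783.3333333) = 27.9880927

27.98809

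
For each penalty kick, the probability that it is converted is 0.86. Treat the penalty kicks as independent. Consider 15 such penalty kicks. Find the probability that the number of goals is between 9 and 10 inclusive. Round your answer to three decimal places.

0.045

X ~ Binomial(15, 0.86); P(9 ≤ X ≤ 10) = Σ C(15,k) p^k (1−p)^(15−k) over k:
  k=9: C(15,9)·0.86^9·0.14^6 = 0.00970
  k=10: C(15,10)·0.86^10·0.14^5 = 0.03574
Total = 0.04544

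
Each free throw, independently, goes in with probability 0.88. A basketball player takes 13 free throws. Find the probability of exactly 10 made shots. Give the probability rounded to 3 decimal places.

0.138

X ~ Binomial(n=13, p=0.88).
P(X=10) = C(13,10) · p^10 · (1−p)^3
= 286 · 0.2785 · 0.001728 = 0.13764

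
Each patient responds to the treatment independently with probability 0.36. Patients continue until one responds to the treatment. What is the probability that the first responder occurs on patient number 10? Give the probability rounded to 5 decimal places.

Geometric (trials to first success), p = 0.36.
P(Y = 10) = (1−p)^9 · p = 0.018014 · 0.36 = 0.0064852

0.00649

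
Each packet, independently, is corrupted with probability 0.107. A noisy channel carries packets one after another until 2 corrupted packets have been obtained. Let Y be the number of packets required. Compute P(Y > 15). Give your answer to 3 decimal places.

0.512

Needing more than 15 packets ⇔ fewer than 2 successes in the first 15. With X ~ Binomial(15, 0.107), P(Y > 15) = P(X ≤ 1).
  k=0: C(15,0)·0.107^0·0.893^15 = 0.18314
  k=1: C(15,1)·0.107^1·0.893^14 = 0.32915
P(X ≤ 1) = 0.51229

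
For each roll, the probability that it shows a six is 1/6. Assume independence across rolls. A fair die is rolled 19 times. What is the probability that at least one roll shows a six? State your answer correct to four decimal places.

P(at least one) = 1 − P(none) = 1 − (1 − 0.166667)^19
= 1 − 0.031301 = 0.968699

0.9687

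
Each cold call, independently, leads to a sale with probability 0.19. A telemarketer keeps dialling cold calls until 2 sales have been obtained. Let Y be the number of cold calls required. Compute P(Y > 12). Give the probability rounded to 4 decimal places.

0.3043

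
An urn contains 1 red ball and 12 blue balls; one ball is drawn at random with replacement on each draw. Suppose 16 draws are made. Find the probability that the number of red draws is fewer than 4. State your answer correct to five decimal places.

X ~ Binomial(16, 0.076923); P(X ≤ 3) = Σ C(16,k) p^k (1−p)^(16−k) over k:
  k=0: C(16,0)·0.076923^0·0.923077^16 = 0.2778474
  k=1: C(16,1)·0.076923^1·0.923077^15 = 0.3704632
  k=2: C(16,2)·0.076923^2·0.923077^14 = 0.2315395
  k=3: C(16,3)·0.076923^3·0.923077^13 = 0.0900431
Total = 0.9698932

0.96989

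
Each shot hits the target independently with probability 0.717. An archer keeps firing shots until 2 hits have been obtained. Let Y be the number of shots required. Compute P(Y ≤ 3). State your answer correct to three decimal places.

Finishing within 3 shots ⇔ at least 2 successes in the first 3. With X ~ Binomial(3, 0.717), P(Y ≤ 3) = 1 − P(X ≤ 1).
  k=0: C(3,0)·0.717^0·0.283^3 = 0.02267
  k=1: C(3,1)·0.717^1·0.283^2 = 0.17227
1 − 0.19494 = 0.80506

0.805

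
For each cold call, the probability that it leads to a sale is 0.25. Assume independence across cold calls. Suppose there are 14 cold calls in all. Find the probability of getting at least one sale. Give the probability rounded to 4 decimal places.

0.9822

P(at least one) = 1 − P(none) = 1 − (1 − 0.25)^14
= 1 − 0.017818 = 0.982182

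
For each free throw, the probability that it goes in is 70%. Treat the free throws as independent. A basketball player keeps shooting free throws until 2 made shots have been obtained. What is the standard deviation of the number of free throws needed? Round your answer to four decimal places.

1.1066

Y = total free throws until the second success; negative binomial with r=2, p=0.70.
SD(Y) = √[r(1−p)/p²] = √(1.224490) = 1.106567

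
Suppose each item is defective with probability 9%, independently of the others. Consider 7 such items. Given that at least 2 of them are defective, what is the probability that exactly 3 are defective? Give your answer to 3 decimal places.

0.139

X ~ Binomial(7, 0.09). Want P(X=3 | X≥2) = P(X=3) / P(X≥2).
P(X=3) = C(7,3)·0.09^3·0.91^4 = 0.01750
P(X≥2) = 1 − 0.51676 − 0.35776 = 0.12548
Ratio = 0.01750 / 0.12548 = 0.13944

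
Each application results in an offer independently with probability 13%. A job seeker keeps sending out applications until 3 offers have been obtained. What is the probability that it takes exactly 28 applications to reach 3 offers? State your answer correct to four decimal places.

0.0237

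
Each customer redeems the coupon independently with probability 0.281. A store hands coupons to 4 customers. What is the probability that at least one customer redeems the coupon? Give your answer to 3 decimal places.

P(at least one) = 1 − P(none) = 1 − (1 − 0.281)^4
= 1 − 0.26725 = 0.73275

0.733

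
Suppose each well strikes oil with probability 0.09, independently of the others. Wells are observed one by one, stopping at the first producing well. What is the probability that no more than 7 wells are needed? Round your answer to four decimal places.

0.4832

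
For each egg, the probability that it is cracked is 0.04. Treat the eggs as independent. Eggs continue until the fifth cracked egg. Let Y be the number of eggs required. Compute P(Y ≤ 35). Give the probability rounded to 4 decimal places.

Finishing within 35 eggs ⇔ at least 5 successes in the first 35. With X ~ Binomial(35, 0.04), P(Y ≤ 35) = 1 − P(X ≤ 4).
  k=0: C(35,0)·0.04^0·0.96^35 = 0.239603
  k=1: C(35,1)·0.04^1·0.96^34 = 0.349422
  k=2: C(35,2)·0.04^2·0.96^33 = 0.247507
  k=3: C(35,3)·0.04^3·0.96^32 = 0.113441
  k=4: C(35,4)·0.04^4·0.96^31 = 0.037814
1 − 0.987787 = 0.012213

0.0122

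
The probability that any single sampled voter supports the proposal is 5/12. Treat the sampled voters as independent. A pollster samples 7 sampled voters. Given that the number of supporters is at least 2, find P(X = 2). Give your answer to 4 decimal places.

0.2856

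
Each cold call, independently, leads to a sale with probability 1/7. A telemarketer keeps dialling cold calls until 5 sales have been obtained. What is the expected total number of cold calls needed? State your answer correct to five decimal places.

35.00000

Y = total cold calls until the fifth success; negative binomial with r=5, p=0.142857.
E[Y] = r / p = 5 / 0.142857 = 35.0000000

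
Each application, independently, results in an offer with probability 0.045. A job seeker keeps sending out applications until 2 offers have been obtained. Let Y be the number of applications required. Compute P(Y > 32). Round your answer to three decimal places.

0.575

Needing more than 32 applications ⇔ fewer than 2 successes in the first 32. With X ~ Binomial(32, 0.045), P(Y > 32) = P(X ≤ 1).
  k=0: C(32,0)·0.045^0·0.955^32 = 0.22914
  k=1: C(32,1)·0.045^1·0.955^31 = 0.34552
P(X ≤ 1) = 0.57466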